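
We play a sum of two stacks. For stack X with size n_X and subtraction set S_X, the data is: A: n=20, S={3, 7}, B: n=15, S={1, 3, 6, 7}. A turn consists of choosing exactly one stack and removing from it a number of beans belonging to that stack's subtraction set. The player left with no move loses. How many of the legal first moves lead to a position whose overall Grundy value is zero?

3

Stack A, S = {3, 7}:
n :  0  1  2  3  4  5  6  7  8  9 10 11 12 13 14 15 16 17 18 19 20
G :  0  0  0  1  1  1  0  2  2  1  0  0  0  1  1  1  0  2  2  1  0
G_A(20) = 0.
Stack B, S = {1, 3, 6, 7}:
G(0) = 0
G(1) = mex{0} = 1
G(2) = mex{1} = 0
G(3) = mex{0,0} = 1
G(4) = mex{1,1} = 0
G(5) = mex{0,0} = 1
G(6) = mex{1,1,0} = 2
G(7) = mex{2,0,1,0} = 3
G(8) = mex{3,1,0,1} = 2
G(9) = mex{2,2,1,0} = 3
G(10) = mex{3,3,0,1} = 2
G(11) = mex{2,2,1,0} = 3
G(12) = mex{3,3,2,1} = 0
G(13) = mex{0,2,3,2} = 1
G(14) = mex{1,3,2,3} = 0
G(15) = mex{0,0,3,2} = 1
G_B(15) = 1.
Combined Grundy value = 0 ⊕ 1 = 1.
A winning move leaves total XOR = 0, i.e. changes one component's Grundy value g to g ⊕ X where X is the current total.
Stack A: need g' = 0⊕1 = 1. Options: 20−3→G=2, 20−7→G=1. Hits: 1.
Stack B: need g' = 1⊕1 = 0. Options: 15−1→G=0, 15−3→G=0, 15−6→G=3, 15−7→G=2. Hits: 2.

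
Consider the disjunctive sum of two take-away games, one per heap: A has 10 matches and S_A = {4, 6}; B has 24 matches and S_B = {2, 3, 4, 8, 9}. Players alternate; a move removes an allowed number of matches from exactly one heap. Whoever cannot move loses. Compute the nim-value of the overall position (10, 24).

0

Heap A, S = {4, 6}:
G(0) = 0
G(1) = mex{} = 0
G(2) = mex{} = 0
G(3) = mex{} = 0
G(4) = mex{0} = 1
G(5) = mex{0} = 1
G(6) = mex{0,0} = 1
G(7) = mex{0,0} = 1
G(8) = mex{1,0} = 2
G(9) = mex{1,0} = 2
G(10) = mex{1,1} = 0
G_A(10) = 0.
Heap B, S = {2, 3, 4, 8, 9}:
n :  0  1  2  3  4  5  6  7  8  9 10 11 12 13 14 15 16 17 18 19 20 21 22 23 24
G :  0  0  1  1  2  2  0  0  1  1  2  2  0  0  1  1  2  2  0  0  1  1  2  2  0
G_B(24) = 0.
Combined Grundy value = 0 ⊕ 0 = 0.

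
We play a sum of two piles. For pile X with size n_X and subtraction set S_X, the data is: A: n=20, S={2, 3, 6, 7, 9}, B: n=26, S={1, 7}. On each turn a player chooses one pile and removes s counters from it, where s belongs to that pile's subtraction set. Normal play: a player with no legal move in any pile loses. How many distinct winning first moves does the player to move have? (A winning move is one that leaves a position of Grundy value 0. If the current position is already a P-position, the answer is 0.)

5

Pile A, S = {2, 3, 6, 7, 9}:
n :  0  1  2  3  4  5  6  7  8  9 10 11 12 13 14 15 16 17 18 19 20
G :  0  0  1  1  2  0  3  1  2  2  3  3  4  0  5  1  4  0  0  1  1
G_A(20) = 1.
Pile B, S = {1, 7}:
G(0) = 0
G(1) = mex{0} = 1
G(2) = mex{1} = 0
G(3) = mex{0} = 1
G(4) = mex{1} = 0
G(5) = mex{0} = 1
G(6) = mex{1} = 0
G(7) = mex{0,0} = 1
G(8) = mex{1,1} = 0
G(9) = mex{0,0} = 1
G(10) = mex{1,1} = 0
G(11) = mex{0,0} = 1
G(12) = mex{1,1} = 0
G(13) = mex{0,0} = 1
G(14) = mex{1,1} = 0
G(15) = mex{0,0} = 1
G(16) = mex{1,1} = 0
G(17) = mex{0,0} = 1
G(18) = mex{1,1} = 0
G(19) = mex{0,0} = 1
G(20) = mex{1,1} = 0
G(21) = mex{0,0} = 1
G(22) = mex{1,1} = 0
G(23) = mex{0,0} = 1
G(24) = mex{1,1} = 0
G(25) = mex{0,0} = 1
G(26) = mex{1,1} = 0
G_B(26) = 0.
Combined Grundy value = 1 ⊕ 0 = 1.
A winning move leaves total XOR = 0, i.e. changes one component's Grundy value g to g ⊕ X where X is the current total.
Pile A: need g' = 1⊕1 = 0. Options: 20−2→G=0, 20−3→G=0, 20−6→G=5, 20−7→G=0, 20−9→G=3. Hits: 3.
Pile B: need g' = 0⊕1 = 1. Options: 26−1→G=1, 26−7→G=1. Hits: 2.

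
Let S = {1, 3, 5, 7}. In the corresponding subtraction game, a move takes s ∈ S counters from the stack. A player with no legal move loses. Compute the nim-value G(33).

1

G(0) = 0
G(1) = mex{0} = 1
G(2) = mex{1} = 0
G(3) = mex{0,0} = 1
G(4) = mex{1,1} = 0
G(5) = mex{0,0,0} = 1
G(6) = mex{1,1,1} = 0
G(7) = mex{0,0,0,0} = 1
G(8) = mex{1,1,1,1} = 0
G(9) = mex{0,0,0,0} = 1
G(10) = mex{1,1,1,1} = 0
G(11) = mex{0,0,0,0} = 1
G(12) = mex{1,1,1,1} = 0
G(13) = mex{0,0,0,0} = 1
G(14) = mex{1,1,1,1} = 0
G(15) = mex{0,0,0,0} = 1
G(16) = mex{1,1,1,1} = 0
G(17) = mex{0,0,0,0} = 1
G(18) = mex{1,1,1,1} = 0
G(19) = mex{0,0,0,0} = 1
G(20) = mex{1,1,1,1} = 0
G(21) = mex{0,0,0,0} = 1
G(22) = mex{1,1,1,1} = 0
G(23) = mex{0,0,0,0} = 1
G(24) = mex{1,1,1,1} = 0
G(25) = mex{0,0,0,0} = 1
G(26) = mex{1,1,1,1} = 0
G(27) = mex{0,0,0,0} = 1
G(28) = mex{1,1,1,1} = 0
G(29) = mex{0,0,0,0} = 1
G(30) = mex{1,1,1,1} = 0
G(31) = mex{0,0,0,0} = 1
G(32) = mex{1,1,1,1} = 0
G(33) = mex{0,0,0,0} = 1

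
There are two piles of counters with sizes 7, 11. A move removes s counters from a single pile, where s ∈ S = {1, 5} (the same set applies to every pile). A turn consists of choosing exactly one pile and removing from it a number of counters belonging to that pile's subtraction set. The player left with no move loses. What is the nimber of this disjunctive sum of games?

0

All piles use S = {1, 5}:
G(0) = 0
G(1) = mex{0} = 1
G(2) = mex{1} = 0
G(3) = mex{0} = 1
G(4) = mex{1} = 0
G(5) = mex{0,0} = 1
G(6) = mex{1,1} = 0
G(7) = mex{0,0} = 1
G(8) = mex{1,1} = 0
G(9) = mex{0,0} = 1
G(10) = mex{1,1} = 0
G(11) = mex{0,0} = 1
Pile A: G(7) = 1.
Pile B: G(11) = 1.
Combined Grundy value = 1 ⊕ 1 = 0.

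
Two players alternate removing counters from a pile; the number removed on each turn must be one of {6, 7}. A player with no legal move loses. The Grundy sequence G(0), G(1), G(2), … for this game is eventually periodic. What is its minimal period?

G(0) = 0
G(1) = mex{} = 0
G(2) = mex{} = 0
G(3) = mex{} = 0
G(4) = mex{} = 0
G(5) = mex{} = 0
G(6) = mex{0} = 1
G(7) = mex{0,0} = 1
G(8) = mex{0,0} = 1
G(9) = mex{0,0} = 1
G(10) = mex{0,0} = 1
G(11) = mex{0,0} = 1
G(12) = mex{1,0} = 2
G(13) = mex{1,1} = 0
G(14) = mex{1,1} = 0
G(15) = mex{1,1} = 0
G(16) = mex{1,1} = 0
G(17) = mex{1,1} = 0
G(18) = mex{2,1} = 0
G(19) = mex{0,2} = 1
G(20) = mex{0,0} = 1
G(21) = mex{0,0} = 1
G(22) = mex{0,0} = 1
G(23) = mex{0,0} = 1
G(24) = mex{0,0} = 1
G(25) = mex{1,0} = 2
G(26) = mex{1,1} = 0
G(27) = mex{1,1} = 0
G(n+13) = G(n) holds for n = 0,…,6 (a full window of length max(S) = 7), so the sequence is purely periodic with period 13.

13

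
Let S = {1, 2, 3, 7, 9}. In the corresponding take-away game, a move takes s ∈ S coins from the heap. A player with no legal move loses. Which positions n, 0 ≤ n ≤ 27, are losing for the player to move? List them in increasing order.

0, 4, 8, 12, 16, 20, 24

G(0) = 0
G(1) = mex{0} = 1
G(2) = mex{1,0} = 2
G(3) = mex{2,1,0} = 3
G(4) = mex{3,2,1} = 0
G(5) = mex{0,3,2} = 1
G(6) = mex{1,0,3} = 2
G(7) = mex{2,1,0,0} = 3
G(8) = mex{3,2,1,1} = 0
G(9) = mex{0,3,2,2,0} = 1
G(10) = mex{1,0,3,3,1} = 2
G(11) = mex{2,1,0,0,2} = 3
G(12) = mex{3,2,1,1,3} = 0
G(13) = mex{0,3,2,2,0} = 1
G(14) = mex{1,0,3,3,1} = 2
G(15) = mex{2,1,0,0,2} = 3
G(16) = mex{3,2,1,1,3} = 0
G(17) = mex{0,3,2,2,0} = 1
G(18) = mex{1,0,3,3,1} = 2
G(19) = mex{2,1,0,0,2} = 3
G(20) = mex{3,2,1,1,3} = 0
G(21) = mex{0,3,2,2,0} = 1
G(22) = mex{1,0,3,3,1} = 2
G(23) = mex{2,1,0,0,2} = 3
G(24) = mex{3,2,1,1,3} = 0
G(25) = mex{0,3,2,2,0} = 1
G(26) = mex{1,0,3,3,1} = 2
G(27) = mex{2,1,0,0,2} = 3
P-positions are exactly the n with G(n) = 0.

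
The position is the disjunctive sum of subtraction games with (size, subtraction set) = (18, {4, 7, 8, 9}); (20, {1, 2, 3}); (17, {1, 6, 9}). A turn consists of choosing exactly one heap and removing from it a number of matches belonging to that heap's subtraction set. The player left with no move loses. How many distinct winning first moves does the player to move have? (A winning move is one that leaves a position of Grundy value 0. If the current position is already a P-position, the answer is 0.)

3

Heap A, S = {4, 7, 8, 9}:
G(0) = 0
G(1) = mex{} = 0
G(2) = mex{} = 0
G(3) = mex{} = 0
G(4) = mex{0} = 1
G(5) = mex{0} = 1
G(6) = mex{0} = 1
G(7) = mex{0,0} = 1
G(8) = mex{1,0,0} = 2
G(9) = mex{1,0,0,0} = 2
G(10) = mex{1,0,0,0} = 2
G(11) = mex{1,1,0,0} = 2
G(12) = mex{2,1,1,0} = 3
G(13) = mex{2,1,1,1} = 0
G(14) = mex{2,1,1,1} = 0
G(15) = mex{2,2,1,1} = 0
G(16) = mex{3,2,2,1} = 0
G(17) = mex{0,2,2,2} = 1
G(18) = mex{0,2,2,2} = 1
G_A(18) = 1.
Heap B, S = {1, 2, 3}:
n :  0  1  2  3  4  5  6  7  8  9 10 11 12 13 14 15 16 17 18 19 20
G :  0  1  2  3  0  1  2  3  0  1  2  3  0  1  2  3  0  1  2  3  0
G_B(20) = 0.
Heap C, S = {1, 6, 9}:
G(0) = 0
G(1) = mex{0} = 1
G(2) = mex{1} = 0
G(3) = mex{0} = 1
G(4) = mex{1} = 0
G(5) = mex{0} = 1
G(6) = mex{1,0} = 2
G(7) = mex{2,1} = 0
G(8) = mex{0,0} = 1
G(9) = mex{1,1,0} = 2
G(10) = mex{2,0,1} = 3
G(11) = mex{3,1,0} = 2
G(12) = mex{2,2,1} = 0
G(13) = mex{0,0,0} = 1
G(14) = mex{1,1,1} = 0
G(15) = mex{0,2,2} = 1
G(16) = mex{1,3,0} = 2
G(17) = mex{2,2,1} = 0
G_C(17) = 0.
Combined Grundy value = 1 ⊕ 0 ⊕ 0 = 1.
A winning move leaves total XOR = 0, i.e. changes one component's Grundy value g to g ⊕ X where X is the current total.
Heap A: need g' = 1⊕1 = 0. Options: 18−4→G=0, 18−7→G=2, 18−8→G=2, 18−9→G=2. Hits: 1.
Heap B: need g' = 0⊕1 = 1. Options: 20−1→G=3, 20−2→G=2, 20−3→G=1. Hits: 1.
Heap C: need g' = 0⊕1 = 1. Options: 17−1→G=2, 17−6→G=2, 17−9→G=1. Hits: 1.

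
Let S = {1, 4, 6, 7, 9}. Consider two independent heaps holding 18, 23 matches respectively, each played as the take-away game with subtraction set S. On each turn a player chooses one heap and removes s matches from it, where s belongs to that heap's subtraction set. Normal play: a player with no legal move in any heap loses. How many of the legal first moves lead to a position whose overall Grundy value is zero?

All heaps use S = {1, 4, 6, 7, 9}:
n :  0  1  2  3  4  5  6  7  8  9 10 11 12 13 14 15 16 17 18 19 20 21 22 23
G :  0  1  0  1  2  0  1  2  3  2  0  1  2  0  1  0  1  2  0  1  2  3  2  0
Heap A: G(18) = 0.
Heap B: G(23) = 0.
Combined Grundy value = 0 ⊕ 0 = 0.
A winning move leaves total XOR = 0, i.e. changes one component's Grundy value g to g ⊕ X where X is the current total.
Heap A: target g' = 0⊕0 = 0, but every legal move changes the Grundy value (mex property), so 0 moves.
Heap B: target g' = 0⊕0 = 0, but every legal move changes the Grundy value (mex property), so 0 moves.

0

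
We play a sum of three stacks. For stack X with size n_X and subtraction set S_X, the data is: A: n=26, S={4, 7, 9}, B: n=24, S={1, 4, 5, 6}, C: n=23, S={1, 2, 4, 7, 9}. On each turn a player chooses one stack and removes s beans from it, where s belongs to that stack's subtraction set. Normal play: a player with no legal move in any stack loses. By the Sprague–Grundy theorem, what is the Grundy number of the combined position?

Stack A, S = {4, 7, 9}:
n :  0  1  2  3  4  5  6  7  8  9 10 11 12 13 14 15 16 17 18 19 20 21 22 23 24 25 26
G :  0  0  0  0  1  1  1  1  2  2  2  2  3  0  0  0  0  1  1  1  1  2  2  2  2  3  0
G_A(26) = 0.
Stack B, S = {1, 4, 5, 6}:
n :  0  1  2  3  4  5  6  7  8  9 10 11 12 13 14 15 16 17 18 19 20 21 22 23 24
G :  0  1  0  1  2  3  2  3  4  0  1  0  1  2  3  2  3  4  0  1  0  1  2  3  2
G_B(24) = 2.
Stack C, S = {1, 2, 4, 7, 9}:
n :  0  1  2  3  4  5  6  7  8  9 10 11 12 13 14 15 16 17 18 19 20 21 22 23
G :  0  1  2  0  1  2  0  1  2  3  4  0  1  2  0  1  2  0  1  2  3  4  0  1
G_C(23) = 1.
Combined Grundy value = 0 ⊕ 2 ⊕ 1 = 3.

3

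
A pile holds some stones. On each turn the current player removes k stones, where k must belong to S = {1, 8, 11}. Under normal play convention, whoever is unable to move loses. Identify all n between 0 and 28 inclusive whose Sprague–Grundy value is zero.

0, 2, 4, 6, 9, 16, 18, 21, 23, 25, 28

G(0) = 0
G(1) = mex{0} = 1
G(2) = mex{1} = 0
G(3) = mex{0} = 1
G(4) = mex{1} = 0
G(5) = mex{0} = 1
G(6) = mex{1} = 0
G(7) = mex{0} = 1
G(8) = mex{1,0} = 2
G(9) = mex{2,1} = 0
G(10) = mex{0,0} = 1
G(11) = mex{1,1,0} = 2
G(12) = mex{2,0,1} = 3
G(13) = mex{3,1,0} = 2
G(14) = mex{2,0,1} = 3
G(15) = mex{3,1,0} = 2
G(16) = mex{2,2,1} = 0
G(17) = mex{0,0,0} = 1
G(18) = mex{1,1,1} = 0
G(19) = mex{0,2,2} = 1
G(20) = mex{1,3,0} = 2
G(21) = mex{2,2,1} = 0
G(22) = mex{0,3,2} = 1
G(23) = mex{1,2,3} = 0
G(24) = mex{0,0,2} = 1
G(25) = mex{1,1,3} = 0
G(26) = mex{0,0,2} = 1
G(27) = mex{1,1,0} = 2
G(28) = mex{2,2,1} = 0
P-positions are exactly the n with G(n) = 0.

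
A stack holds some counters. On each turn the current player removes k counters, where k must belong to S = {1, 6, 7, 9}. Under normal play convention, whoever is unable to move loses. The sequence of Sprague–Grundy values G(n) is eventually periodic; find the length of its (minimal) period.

12

n :  0  1  2  3  4  5  6  7  8  9 10 11 12 13 14 15 16 17 18 19 20 21 22 23 24 25
G :  0  1  0  1  0  1  2  3  2  3  2  3  0  1  0  1  0  1  2  3  2  3  2  3  0  1
G(n+12) = G(n) holds for n = 0,…,8 (a full window of length max(S) = 9), so the sequence is purely periodic with period 12.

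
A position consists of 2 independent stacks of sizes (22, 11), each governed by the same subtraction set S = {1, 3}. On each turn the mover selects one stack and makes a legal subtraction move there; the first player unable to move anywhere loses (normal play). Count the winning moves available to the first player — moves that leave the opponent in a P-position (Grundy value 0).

4

All stacks use S = {1, 3}:
n :  0  1  2  3  4  5  6  7  8  9 10 11 12 13 14 15 16 17 18 19 20 21 22
G :  0  1  0  1  0  1  0  1  0  1  0  1  0  1  0  1  0  1  0  1  0  1  0
Stack A: G(22) = 0.
Stack B: G(11) = 1.
Combined Grundy value = 0 ⊕ 1 = 1.
A winning move leaves total XOR = 0, i.e. changes one component's Grundy value g to g ⊕ X where X is the current total.
Stack A: need g' = 0⊕1 = 1. Options: 22−1→G=1, 22−3→G=1. Hits: 2.
Stack B: need g' = 1⊕1 = 0. Options: 11−1→G=0, 11−3→G=0. Hits: 2.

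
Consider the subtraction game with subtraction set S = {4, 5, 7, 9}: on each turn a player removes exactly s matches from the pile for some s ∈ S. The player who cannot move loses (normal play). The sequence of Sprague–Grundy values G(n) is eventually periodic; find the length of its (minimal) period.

n :  0  1  2  3  4  5  6  7  8  9 10 11 12 13 14 15 16 17 18 19 20 21 22 23 24 25 26 27
G :  0  0  0  0  1  1  1  1  2  2  2  2  3  0  0  0  0  1  1  1  1  2  2  2  2  3  0  0
G(n+13) = G(n) holds for n = 0,…,8 (a full window of length max(S) = 9), so the sequence is purely periodic with period 13.

13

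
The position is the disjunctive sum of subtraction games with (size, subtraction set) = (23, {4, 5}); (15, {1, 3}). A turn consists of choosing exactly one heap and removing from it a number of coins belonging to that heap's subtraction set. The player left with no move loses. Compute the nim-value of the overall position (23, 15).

Heap A, S = {4, 5}:
G(0) = 0
G(1) = mex{} = 0
G(2) = mex{} = 0
G(3) = mex{} = 0
G(4) = mex{0} = 1
G(5) = mex{0,0} = 1
G(6) = mex{0,0} = 1
G(7) = mex{0,0} = 1
G(8) = mex{1,0} = 2
G(9) = mex{1,1} = 0
G(10) = mex{1,1} = 0
G(11) = mex{1,1} = 0
G(12) = mex{2,1} = 0
G(13) = mex{0,2} = 1
G(14) = mex{0,0} = 1
G(15) = mex{0,0} = 1
G(16) = mex{0,0} = 1
G(17) = mex{1,0} = 2
G(18) = mex{1,1} = 0
G(19) = mex{1,1} = 0
G(20) = mex{1,1} = 0
G(21) = mex{2,1} = 0
G(22) = mex{0,2} = 1
G(23) = mex{0,0} = 1
G_A(23) = 1.
Heap B, S = {1, 3}:
G(0) = 0
G(1) = mex{0} = 1
G(2) = mex{1} = 0
G(3) = mex{0,0} = 1
G(4) = mex{1,1} = 0
G(5) = mex{0,0} = 1
G(6) = mex{1,1} = 0
G(7) = mex{0,0} = 1
G(8) = mex{1,1} = 0
G(9) = mex{0,0} = 1
G(10) = mex{1,1} = 0
G(11) = mex{0,0} = 1
G(12) = mex{1,1} = 0
G(13) = mex{0,0} = 1
G(14) = mex{1,1} = 0
G(15) = mex{0,0} = 1
G_B(15) = 1.
Combined Grundy value = 1 ⊕ 1 = 0.

0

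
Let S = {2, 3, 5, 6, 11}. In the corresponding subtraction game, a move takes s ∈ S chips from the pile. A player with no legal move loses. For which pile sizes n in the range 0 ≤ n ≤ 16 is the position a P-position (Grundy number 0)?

0, 1, 8, 9, 16

n :  0  1  2  3  4  5  6  7  8  9 10 11 12 13 14 15 16
G :  0  0  1  1  2  2  3  3  0  0  1  1  2  2  3  3  0
P-positions are exactly the n with G(n) = 0.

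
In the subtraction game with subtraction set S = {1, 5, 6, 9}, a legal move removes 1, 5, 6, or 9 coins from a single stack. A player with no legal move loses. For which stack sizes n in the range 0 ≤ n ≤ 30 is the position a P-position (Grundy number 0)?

0, 2, 4, 12, 14, 16, 24, 26, 28

G(0) = 0
G(1) = mex{0} = 1
G(2) = mex{1} = 0
G(3) = mex{0} = 1
G(4) = mex{1} = 0
G(5) = mex{0,0} = 1
G(6) = mex{1,1,0} = 2
G(7) = mex{2,0,1} = 3
G(8) = mex{3,1,0} = 2
G(9) = mex{2,0,1,0} = 3
G(10) = mex{3,1,0,1} = 2
G(11) = mex{2,2,1,0} = 3
G(12) = mex{3,3,2,1} = 0
G(13) = mex{0,2,3,0} = 1
G(14) = mex{1,3,2,1} = 0
G(15) = mex{0,2,3,2} = 1
G(16) = mex{1,3,2,3} = 0
G(17) = mex{0,0,3,2} = 1
G(18) = mex{1,1,0,3} = 2
G(19) = mex{2,0,1,2} = 3
G(20) = mex{3,1,0,3} = 2
G(21) = mex{2,0,1,0} = 3
G(22) = mex{3,1,0,1} = 2
G(23) = mex{2,2,1,0} = 3
G(24) = mex{3,3,2,1} = 0
G(25) = mex{0,2,3,0} = 1
G(26) = mex{1,3,2,1} = 0
G(27) = mex{0,2,3,2} = 1
G(28) = mex{1,3,2,3} = 0
G(29) = mex{0,0,3,2} = 1
G(30) = mex{1,1,0,3} = 2
P-positions are exactly the n with G(n) = 0.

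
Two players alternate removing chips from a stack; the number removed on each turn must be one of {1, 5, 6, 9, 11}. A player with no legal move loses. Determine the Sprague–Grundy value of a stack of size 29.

G(0) = 0
G(1) = mex{0} = 1
G(2) = mex{1} = 0
G(3) = mex{0} = 1
G(4) = mex{1} = 0
G(5) = mex{0,0} = 1
G(6) = mex{1,1,0} = 2
G(7) = mex{2,0,1} = 3
G(8) = mex{3,1,0} = 2
G(9) = mex{2,0,1,0} = 3
G(10) = mex{3,1,0,1} = 2
G(11) = mex{2,2,1,0,0} = 3
G(12) = mex{3,3,2,1,1} = 0
G(13) = mex{0,2,3,0,0} = 1
G(14) = mex{1,3,2,1,1} = 0
G(15) = mex{0,2,3,2,0} = 1
G(16) = mex{1,3,2,3,1} = 0
G(17) = mex{0,0,3,2,2} = 1
G(18) = mex{1,1,0,3,3} = 2
G(19) = mex{2,0,1,2,2} = 3
G(20) = mex{3,1,0,3,3} = 2
G(21) = mex{2,0,1,0,2} = 3
G(22) = mex{3,1,0,1,3} = 2
G(23) = mex{2,2,1,0,0} = 3
G(24) = mex{3,3,2,1,1} = 0
G(25) = mex{0,2,3,0,0} = 1
G(26) = mex{1,3,2,1,1} = 0
G(27) = mex{0,2,3,2,0} = 1
G(28) = mex{1,3,2,3,1} = 0
G(29) = mex{0,0,3,2,2} = 1

1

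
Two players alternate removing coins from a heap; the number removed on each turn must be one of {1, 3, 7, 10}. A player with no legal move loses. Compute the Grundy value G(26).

G(0) = 0
G(1) = mex{0} = 1
G(2) = mex{1} = 0
G(3) = mex{0,0} = 1
G(4) = mex{1,1} = 0
G(5) = mex{0,0} = 1
G(6) = mex{1,1} = 0
G(7) = mex{0,0,0} = 1
G(8) = mex{1,1,1} = 0
G(9) = mex{0,0,0} = 1
G(10) = mex{1,1,1,0} = 2
G(11) = mex{2,0,0,1} = 3
G(12) = mex{3,1,1,0} = 2
G(13) = mex{2,2,0,1} = 3
G(14) = mex{3,3,1,0} = 2
G(15) = mex{2,2,0,1} = 3
G(16) = mex{3,3,1,0} = 2
G(17) = mex{2,2,2,1} = 0
G(18) = mex{0,3,3,0} = 1
G(19) = mex{1,2,2,1} = 0
G(20) = mex{0,0,3,2} = 1
G(21) = mex{1,1,2,3} = 0
G(22) = mex{0,0,3,2} = 1
G(23) = mex{1,1,2,3} = 0
G(24) = mex{0,0,0,2} = 1
G(25) = mex{1,1,1,3} = 0
G(26) = mex{0,0,0,2} = 1

1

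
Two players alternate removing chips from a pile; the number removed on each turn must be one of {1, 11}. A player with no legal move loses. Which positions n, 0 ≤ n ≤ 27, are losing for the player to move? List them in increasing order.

n :  0  1  2  3  4  5  6  7  8  9 10 11 12 13 14 15 16 17 18 19 20 21 22 23 24 25 26 27
G :  0  1  0  1  0  1  0  1  0  1  0  1  0  1  0  1  0  1  0  1  0  1  0  1  0  1  0  1
P-positions are exactly the n with G(n) = 0.

0, 2, 4, 6, 8, 10, 12, 14, 16, 18, 20, 22, 24, 26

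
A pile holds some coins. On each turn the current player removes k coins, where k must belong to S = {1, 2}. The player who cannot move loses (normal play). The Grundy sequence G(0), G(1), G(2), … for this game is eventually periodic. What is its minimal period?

n :  0  1  2  3  4  5  6  7  8  9 10 11 12 13 14
G :  0  1  2  0  1  2  0  1  2  0  1  2  0  1  2
G(n+3) = G(n) holds for n = 0,…,1 (a full window of length max(S) = 2), so the sequence is purely periodic with period 3.

3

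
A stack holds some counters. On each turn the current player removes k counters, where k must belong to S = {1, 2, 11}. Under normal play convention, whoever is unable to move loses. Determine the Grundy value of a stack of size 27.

G(0) = 0
G(1) = mex{0} = 1
G(2) = mex{1,0} = 2
G(3) = mex{2,1} = 0
G(4) = mex{0,2} = 1
G(5) = mex{1,0} = 2
G(6) = mex{2,1} = 0
G(7) = mex{0,2} = 1
G(8) = mex{1,0} = 2
G(9) = mex{2,1} = 0
G(10) = mex{0,2} = 1
G(11) = mex{1,0,0} = 2
G(12) = mex{2,1,1} = 0
G(13) = mex{0,2,2} = 1
G(14) = mex{1,0,0} = 2
G(15) = mex{2,1,1} = 0
G(16) = mex{0,2,2} = 1
G(17) = mex{1,0,0} = 2
G(18) = mex{2,1,1} = 0
G(19) = mex{0,2,2} = 1
G(20) = mex{1,0,0} = 2
G(21) = mex{2,1,1} = 0
G(22) = mex{0,2,2} = 1
G(23) = mex{1,0,0} = 2
G(24) = mex{2,1,1} = 0
G(25) = mex{0,2,2} = 1
G(26) = mex{1,0,0} = 2
G(27) = mex{2,1,1} = 0

0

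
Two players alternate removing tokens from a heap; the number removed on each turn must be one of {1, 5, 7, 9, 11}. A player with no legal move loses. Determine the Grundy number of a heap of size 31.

1

G(0) = 0
G(1) = mex{0} = 1
G(2) = mex{1} = 0
G(3) = mex{0} = 1
G(4) = mex{1} = 0
G(5) = mex{0,0} = 1
G(6) = mex{1,1} = 0
G(7) = mex{0,0,0} = 1
G(8) = mex{1,1,1} = 0
G(9) = mex{0,0,0,0} = 1
G(10) = mex{1,1,1,1} = 0
G(11) = mex{0,0,0,0,0} = 1
G(12) = mex{1,1,1,1,1} = 0
G(13) = mex{0,0,0,0,0} = 1
G(14) = mex{1,1,1,1,1} = 0
G(15) = mex{0,0,0,0,0} = 1
G(16) = mex{1,1,1,1,1} = 0
G(17) = mex{0,0,0,0,0} = 1
G(18) = mex{1,1,1,1,1} = 0
G(19) = mex{0,0,0,0,0} = 1
G(20) = mex{1,1,1,1,1} = 0
G(21) = mex{0,0,0,0,0} = 1
G(22) = mex{1,1,1,1,1} = 0
G(23) = mex{0,0,0,0,0} = 1
G(24) = mex{1,1,1,1,1} = 0
G(25) = mex{0,0,0,0,0} = 1
G(26) = mex{1,1,1,1,1} = 0
G(27) = mex{0,0,0,0,0} = 1
G(28) = mex{1,1,1,1,1} = 0
G(29) = mex{0,0,0,0,0} = 1
G(30) = mex{1,1,1,1,1} = 0
G(31) = mex{0,0,0,0,0} = 1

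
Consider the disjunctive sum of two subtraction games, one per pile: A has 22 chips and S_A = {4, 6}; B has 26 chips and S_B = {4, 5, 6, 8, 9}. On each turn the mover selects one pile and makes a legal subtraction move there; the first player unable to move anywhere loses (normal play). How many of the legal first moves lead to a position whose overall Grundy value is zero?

0

Pile A, S = {4, 6}:
G(0) = 0
G(1) = mex{} = 0
G(2) = mex{} = 0
G(3) = mex{} = 0
G(4) = mex{0} = 1
G(5) = mex{0} = 1
G(6) = mex{0,0} = 1
G(7) = mex{0,0} = 1
G(8) = mex{1,0} = 2
G(9) = mex{1,0} = 2
G(10) = mex{1,1} = 0
G(11) = mex{1,1} = 0
G(12) = mex{2,1} = 0
G(13) = mex{2,1} = 0
G(14) = mex{0,2} = 1
G(15) = mex{0,2} = 1
G(16) = mex{0,0} = 1
G(17) = mex{0,0} = 1
G(18) = mex{1,0} = 2
G(19) = mex{1,0} = 2
G(20) = mex{1,1} = 0
G(21) = mex{1,1} = 0
G(22) = mex{2,1} = 0
G_A(22) = 0.
Pile B, S = {4, 5, 6, 8, 9}:
G(0) = 0
G(1) = mex{} = 0
G(2) = mex{} = 0
G(3) = mex{} = 0
G(4) = mex{0} = 1
G(5) = mex{0,0} = 1
G(6) = mex{0,0,0} = 1
G(7) = mex{0,0,0} = 1
G(8) = mex{1,0,0,0} = 2
G(9) = mex{1,1,0,0,0} = 2
G(10) = mex{1,1,1,0,0} = 2
G(11) = mex{1,1,1,0,0} = 2
G(12) = mex{2,1,1,1,0} = 3
G(13) = mex{2,2,1,1,1} = 0
G(14) = mex{2,2,2,1,1} = 0
G(15) = mex{2,2,2,1,1} = 0
G(16) = mex{3,2,2,2,1} = 0
G(17) = mex{0,3,2,2,2} = 1
G(18) = mex{0,0,3,2,2} = 1
G(19) = mex{0,0,0,2,2} = 1
G(20) = mex{0,0,0,3,2} = 1
G(21) = mex{1,0,0,0,3} = 2
G(22) = mex{1,1,0,0,0} = 2
G(23) = mex{1,1,1,0,0} = 2
G(24) = mex{1,1,1,0,0} = 2
G(25) = mex{2,1,1,1,0} = 3
G(26) = mex{2,2,1,1,1} = 0
G_B(26) = 0.
Combined Grundy value = 0 ⊕ 0 = 0.
A winning move leaves total XOR = 0, i.e. changes one component's Grundy value g to g ⊕ X where X is the current total.
Pile A: target g' = 0⊕0 = 0, but every legal move changes the Grundy value (mex property), so 0 moves.
Pile B: target g' = 0⊕0 = 0, but every legal move changes the Grundy value (mex property), so 0 moves.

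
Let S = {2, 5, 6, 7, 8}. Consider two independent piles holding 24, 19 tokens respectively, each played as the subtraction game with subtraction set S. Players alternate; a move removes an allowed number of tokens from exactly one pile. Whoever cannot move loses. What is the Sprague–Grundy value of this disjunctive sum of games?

All piles use S = {2, 5, 6, 7, 8}:
G(0) = 0
G(1) = mex{} = 0
G(2) = mex{0} = 1
G(3) = mex{0} = 1
G(4) = mex{1} = 0
G(5) = mex{1,0} = 2
G(6) = mex{0,0,0} = 1
G(7) = mex{2,1,0,0} = 3
G(8) = mex{1,1,1,0,0} = 2
G(9) = mex{3,0,1,1,0} = 2
G(10) = mex{2,2,0,1,1} = 3
G(11) = mex{2,1,2,0,1} = 3
G(12) = mex{3,3,1,2,0} = 4
G(13) = mex{3,2,3,1,2} = 0
G(14) = mex{4,2,2,3,1} = 0
G(15) = mex{0,3,2,2,3} = 1
G(16) = mex{0,3,3,2,2} = 1
G(17) = mex{1,4,3,3,2} = 0
G(18) = mex{1,0,4,3,3} = 2
G(19) = mex{0,0,0,4,3} = 1
G(20) = mex{2,1,0,0,4} = 3
G(21) = mex{1,1,1,0,0} = 2
G(22) = mex{3,0,1,1,0} = 2
G(23) = mex{2,2,0,1,1} = 3
G(24) = mex{2,1,2,0,1} = 3
Pile A: G(24) = 3.
Pile B: G(19) = 1.
Combined Grundy value = 3 ⊕ 1 = 2.

2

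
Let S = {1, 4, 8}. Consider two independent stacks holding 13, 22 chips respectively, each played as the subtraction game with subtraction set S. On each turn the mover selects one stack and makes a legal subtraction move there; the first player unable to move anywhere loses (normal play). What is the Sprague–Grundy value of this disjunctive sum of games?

All stacks use S = {1, 4, 8}:
G(0) = 0
G(1) = mex{0} = 1
G(2) = mex{1} = 0
G(3) = mex{0} = 1
G(4) = mex{1,0} = 2
G(5) = mex{2,1} = 0
G(6) = mex{0,0} = 1
G(7) = mex{1,1} = 0
G(8) = mex{0,2,0} = 1
G(9) = mex{1,0,1} = 2
G(10) = mex{2,1,0} = 3
G(11) = mex{3,0,1} = 2
G(12) = mex{2,1,2} = 0
G(13) = mex{0,2,0} = 1
G(14) = mex{1,3,1} = 0
G(15) = mex{0,2,0} = 1
G(16) = mex{1,0,1} = 2
G(17) = mex{2,1,2} = 0
G(18) = mex{0,0,3} = 1
G(19) = mex{1,1,2} = 0
G(20) = mex{0,2,0} = 1
G(21) = mex{1,0,1} = 2
G(22) = mex{2,1,0} = 3
Stack A: G(13) = 1.
Stack B: G(22) = 3.
Combined Grundy value = 1 ⊕ 3 = 2.

2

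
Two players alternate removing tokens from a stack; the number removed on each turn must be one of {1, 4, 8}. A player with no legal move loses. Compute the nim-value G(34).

n :  0  1  2  3  4  5  6  7  8  9 10 11 12 13 14 15 16 17 18 19 20 21 22 23 24 25 26 27 28 29 30 31 32 33 34
G :  0  1  0  1  2  0  1  0  1  2  3  2  0  1  0  1  2  0  1  0  1  2  3  2  0  1  0  1  2  0  1  0  1  2  3

3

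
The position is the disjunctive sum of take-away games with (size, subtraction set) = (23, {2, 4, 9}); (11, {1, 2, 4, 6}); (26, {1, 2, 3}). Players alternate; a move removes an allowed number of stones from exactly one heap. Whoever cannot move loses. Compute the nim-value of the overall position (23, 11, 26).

0

Heap A, S = {2, 4, 9}:
G(0) = 0
G(1) = mex{} = 0
G(2) = mex{0} = 1
G(3) = mex{0} = 1
G(4) = mex{1,0} = 2
G(5) = mex{1,0} = 2
G(6) = mex{2,1} = 0
G(7) = mex{2,1} = 0
G(8) = mex{0,2} = 1
G(9) = mex{0,2,0} = 1
G(10) = mex{1,0,0} = 2
G(11) = mex{1,0,1} = 2
G(12) = mex{2,1,1} = 0
G(13) = mex{2,1,2} = 0
G(14) = mex{0,2,2} = 1
G(15) = mex{0,2,0} = 1
G(16) = mex{1,0,0} = 2
G(17) = mex{1,0,1} = 2
G(18) = mex{2,1,1} = 0
G(19) = mex{2,1,2} = 0
G(20) = mex{0,2,2} = 1
G(21) = mex{0,2,0} = 1
G(22) = mex{1,0,0} = 2
G(23) = mex{1,0,1} = 2
G_A(23) = 2.
Heap B, S = {1, 2, 4, 6}:
n :  0  1  2  3  4  5  6  7  8  9 10 11
G :  0  1  2  0  1  2  3  4  0  1  2  0
G_B(11) = 0.
Heap C, S = {1, 2, 3}:
G(0) = 0
G(1) = mex{0} = 1
G(2) = mex{1,0} = 2
G(3) = mex{2,1,0} = 3
G(4) = mex{3,2,1} = 0
G(5) = mex{0,3,2} = 1
G(6) = mex{1,0,3} = 2
G(7) = mex{2,1,0} = 3
G(8) = mex{3,2,1} = 0
G(9) = mex{0,3,2} = 1
G(10) = mex{1,0,3} = 2
G(11) = mex{2,1,0} = 3
G(12) = mex{3,2,1} = 0
G(13) = mex{0,3,2} = 1
G(14) = mex{1,0,3} = 2
G(15) = mex{2,1,0} = 3
G(16) = mex{3,2,1} = 0
G(17) = mex{0,3,2} = 1
G(18) = mex{1,0,3} = 2
G(19) = mex{2,1,0} = 3
G(20) = mex{3,2,1} = 0
G(21) = mex{0,3,2} = 1
G(22) = mex{1,0,3} = 2
G(23) = mex{2,1,0} = 3
G(24) = mex{3,2,1} = 0
G(25) = mex{0,3,2} = 1
G(26) = mex{1,0,3} = 2
G_C(26) = 2.
Combined Grundy value = 2 ⊕ 0 ⊕ 2 = 0.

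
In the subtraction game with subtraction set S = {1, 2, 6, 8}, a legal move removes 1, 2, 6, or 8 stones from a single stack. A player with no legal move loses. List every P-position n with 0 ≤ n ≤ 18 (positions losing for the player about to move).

0, 3, 7, 10, 14, 17

n :  0  1  2  3  4  5  6  7  8  9 10 11 12 13 14 15 16 17 18
G :  0  1  2  0  1  2  3  0  1  2  0  1  2  3  0  1  2  0  1
P-positions are exactly the n with G(n) = 0.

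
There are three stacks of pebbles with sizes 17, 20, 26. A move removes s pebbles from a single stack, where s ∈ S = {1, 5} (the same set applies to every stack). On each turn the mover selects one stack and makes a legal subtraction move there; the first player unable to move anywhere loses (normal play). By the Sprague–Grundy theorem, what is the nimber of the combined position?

1

All stacks use S = {1, 5}:
n :  0  1  2  3  4  5  6  7  8  9 10 11 12 13 14 15 16 17 18 19 20 21 22 23 24 25 26
G :  0  1  0  1  0  1  0  1  0  1  0  1  0  1  0  1  0  1  0  1  0  1  0  1  0  1  0
Stack A: G(17) = 1.
Stack B: G(20) = 0.
Stack C: G(26) = 0.
Combined Grundy value = 1 ⊕ 0 ⊕ 0 = 1.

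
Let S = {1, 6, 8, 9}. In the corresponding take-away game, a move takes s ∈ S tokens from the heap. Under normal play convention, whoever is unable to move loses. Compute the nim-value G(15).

G(0) = 0
G(1) = mex{0} = 1
G(2) = mex{1} = 0
G(3) = mex{0} = 1
G(4) = mex{1} = 0
G(5) = mex{0} = 1
G(6) = mex{1,0} = 2
G(7) = mex{2,1} = 0
G(8) = mex{0,0,0} = 1
G(9) = mex{1,1,1,0} = 2
G(10) = mex{2,0,0,1} = 3
G(11) = mex{3,1,1,0} = 2
G(12) = mex{2,2,0,1} = 3
G(13) = mex{3,0,1,0} = 2
G(14) = mex{2,1,2,1} = 0
G(15) = mex{0,2,0,2} = 1

1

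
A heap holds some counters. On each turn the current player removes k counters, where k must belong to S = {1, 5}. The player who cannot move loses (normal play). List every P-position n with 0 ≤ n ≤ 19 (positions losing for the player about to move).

0, 2, 4, 6, 8, 10, 12, 14, 16, 18

n :  0  1  2  3  4  5  6  7  8  9 10 11 12 13 14 15 16 17 18 19
G :  0  1  0  1  0  1  0  1  0  1  0  1  0  1  0  1  0  1  0  1
P-positions are exactly the n with G(n) = 0.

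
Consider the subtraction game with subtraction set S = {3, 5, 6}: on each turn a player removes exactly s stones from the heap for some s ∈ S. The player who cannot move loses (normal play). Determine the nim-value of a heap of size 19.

n :  0  1  2  3  4  5  6  7  8  9 10 11 12 13 14 15 16 17 18 19
G :  0  0  0  1  1  1  2  2  2  0  0  0  1  1  1  2  2  2  0  0

0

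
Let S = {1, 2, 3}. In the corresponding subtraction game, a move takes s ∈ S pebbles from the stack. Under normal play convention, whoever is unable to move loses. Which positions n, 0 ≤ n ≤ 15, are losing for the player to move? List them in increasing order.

0, 4, 8, 12

G(0) = 0
G(1) = mex{0} = 1
G(2) = mex{1,0} = 2
G(3) = mex{2,1,0} = 3
G(4) = mex{3,2,1} = 0
G(5) = mex{0,3,2} = 1
G(6) = mex{1,0,3} = 2
G(7) = mex{2,1,0} = 3
G(8) = mex{3,2,1} = 0
G(9) = mex{0,3,2} = 1
G(10) = mex{1,0,3} = 2
G(11) = mex{2,1,0} = 3
G(12) = mex{3,2,1} = 0
G(13) = mex{0,3,2} = 1
G(14) = mex{1,0,3} = 2
G(15) = mex{2,1,0} = 3
P-positions are exactly the n with G(n) = 0.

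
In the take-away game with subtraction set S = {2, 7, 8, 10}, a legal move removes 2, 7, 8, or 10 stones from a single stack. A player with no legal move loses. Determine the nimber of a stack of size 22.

1

G(0) = 0
G(1) = mex{} = 0
G(2) = mex{0} = 1
G(3) = mex{0} = 1
G(4) = mex{1} = 0
G(5) = mex{1} = 0
G(6) = mex{0} = 1
G(7) = mex{0,0} = 1
G(8) = mex{1,0,0} = 2
G(9) = mex{1,1,0} = 2
G(10) = mex{2,1,1,0} = 3
G(11) = mex{2,0,1,0} = 3
G(12) = mex{3,0,0,1} = 2
G(13) = mex{3,1,0,1} = 2
G(14) = mex{2,1,1,0} = 3
G(15) = mex{2,2,1,0} = 3
G(16) = mex{3,2,2,1} = 0
G(17) = mex{3,3,2,1} = 0
G(18) = mex{0,3,3,2} = 1
G(19) = mex{0,2,3,2} = 1
G(20) = mex{1,2,2,3} = 0
G(21) = mex{1,3,2,3} = 0
G(22) = mex{0,3,3,2} = 1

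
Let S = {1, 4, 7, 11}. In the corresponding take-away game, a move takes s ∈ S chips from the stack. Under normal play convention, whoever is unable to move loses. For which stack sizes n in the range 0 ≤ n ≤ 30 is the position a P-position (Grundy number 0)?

G(0) = 0
G(1) = mex{0} = 1
G(2) = mex{1} = 0
G(3) = mex{0} = 1
G(4) = mex{1,0} = 2
G(5) = mex{2,1} = 0
G(6) = mex{0,0} = 1
G(7) = mex{1,1,0} = 2
G(8) = mex{2,2,1} = 0
G(9) = mex{0,0,0} = 1
G(10) = mex{1,1,1} = 0
G(11) = mex{0,2,2,0} = 1
G(12) = mex{1,0,0,1} = 2
G(13) = mex{2,1,1,0} = 3
G(14) = mex{3,0,2,1} = 4
G(15) = mex{4,1,0,2} = 3
G(16) = mex{3,2,1,0} = 4
G(17) = mex{4,3,0,1} = 2
G(18) = mex{2,4,1,2} = 0
G(19) = mex{0,3,2,0} = 1
G(20) = mex{1,4,3,1} = 0
G(21) = mex{0,2,4,0} = 1
G(22) = mex{1,0,3,1} = 2
G(23) = mex{2,1,4,2} = 0
G(24) = mex{0,0,2,3} = 1
G(25) = mex{1,1,0,4} = 2
G(26) = mex{2,2,1,3} = 0
G(27) = mex{0,0,0,4} = 1
G(28) = mex{1,1,1,2} = 0
G(29) = mex{0,2,2,0} = 1
G(30) = mex{1,0,0,1} = 2
P-positions are exactly the n with G(n) = 0.

0, 2, 5, 8, 10, 18, 20, 23, 26, 28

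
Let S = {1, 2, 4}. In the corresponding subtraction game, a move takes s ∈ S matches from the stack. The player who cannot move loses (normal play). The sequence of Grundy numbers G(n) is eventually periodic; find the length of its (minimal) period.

3

n :  0  1  2  3  4  5  6  7  8  9 10 11 12 13 14
G :  0  1  2  0  1  2  0  1  2  0  1  2  0  1  2
G(n+3) = G(n) holds for n = 0,…,3 (a full window of length max(S) = 4), so the sequence is purely periodic with period 3.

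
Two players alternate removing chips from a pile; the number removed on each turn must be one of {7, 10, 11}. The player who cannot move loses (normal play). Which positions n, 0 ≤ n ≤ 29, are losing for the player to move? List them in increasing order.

0, 1, 2, 3, 4, 5, 6, 18, 19, 20, 21, 22, 23, 24

n :  0  1  2  3  4  5  6  7  8  9 10 11 12 13 14 15 16 17 18 19 20 21 22 23 24 25 26 27 28 29
G :  0  0  0  0  0  0  0  1  1  1  1  1  1  1  2  2  2  2  0  0  0  0  0  0  0  1  1  1  1  1
P-positions are exactly the n with G(n) = 0.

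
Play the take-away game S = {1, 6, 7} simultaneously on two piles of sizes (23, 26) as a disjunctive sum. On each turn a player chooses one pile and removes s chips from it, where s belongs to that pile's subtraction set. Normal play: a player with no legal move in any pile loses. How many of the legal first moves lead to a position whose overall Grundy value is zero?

All piles use S = {1, 6, 7}:
G(0) = 0
G(1) = mex{0} = 1
G(2) = mex{1} = 0
G(3) = mex{0} = 1
G(4) = mex{1} = 0
G(5) = mex{0} = 1
G(6) = mex{1,0} = 2
G(7) = mex{2,1,0} = 3
G(8) = mex{3,0,1} = 2
G(9) = mex{2,1,0} = 3
G(10) = mex{3,0,1} = 2
G(11) = mex{2,1,0} = 3
G(12) = mex{3,2,1} = 0
G(13) = mex{0,3,2} = 1
G(14) = mex{1,2,3} = 0
G(15) = mex{0,3,2} = 1
G(16) = mex{1,2,3} = 0
G(17) = mex{0,3,2} = 1
G(18) = mex{1,0,3} = 2
G(19) = mex{2,1,0} = 3
G(20) = mex{3,0,1} = 2
G(21) = mex{2,1,0} = 3
G(22) = mex{3,0,1} = 2
G(23) = mex{2,1,0} = 3
G(24) = mex{3,2,1} = 0
G(25) = mex{0,3,2} = 1
G(26) = mex{1,2,3} = 0
Pile A: G(23) = 3.
Pile B: G(26) = 0.
Combined Grundy value = 3 ⊕ 0 = 3.
A winning move leaves total XOR = 0, i.e. changes one component's Grundy value g to g ⊕ X where X is the current total.
Pile A: need g' = 3⊕3 = 0. Options: 23−1→G=2, 23−6→G=1, 23−7→G=0. Hits: 1.
Pile B: need g' = 0⊕3 = 3. Options: 26−1→G=1, 26−6→G=2, 26−7→G=3. Hits: 1.

2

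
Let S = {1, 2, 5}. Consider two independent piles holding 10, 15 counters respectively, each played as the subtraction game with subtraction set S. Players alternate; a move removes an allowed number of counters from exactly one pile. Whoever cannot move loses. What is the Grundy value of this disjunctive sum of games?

All piles use S = {1, 2, 5}:
n :  0  1  2  3  4  5  6  7  8  9 10 11 12 13 14 15
G :  0  1  2  0  1  2  0  1  2  0  1  2  0  1  2  0
Pile A: G(10) = 1.
Pile B: G(15) = 0.
Combined Grundy value = 1 ⊕ 0 = 1.

1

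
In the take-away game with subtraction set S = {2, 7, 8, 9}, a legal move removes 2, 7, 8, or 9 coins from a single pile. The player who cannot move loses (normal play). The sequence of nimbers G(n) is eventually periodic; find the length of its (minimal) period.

15

G(0) = 0
G(1) = mex{} = 0
G(2) = mex{0} = 1
G(3) = mex{0} = 1
G(4) = mex{1} = 0
G(5) = mex{1} = 0
G(6) = mex{0} = 1
G(7) = mex{0,0} = 1
G(8) = mex{1,0,0} = 2
G(9) = mex{1,1,0,0} = 2
G(10) = mex{2,1,1,0} = 3
G(11) = mex{2,0,1,1} = 3
G(12) = mex{3,0,0,1} = 2
G(13) = mex{3,1,0,0} = 2
G(14) = mex{2,1,1,0} = 3
G(15) = mex{2,2,1,1} = 0
G(16) = mex{3,2,2,1} = 0
G(17) = mex{0,3,2,2} = 1
G(18) = mex{0,3,3,2} = 1
G(19) = mex{1,2,3,3} = 0
G(20) = mex{1,2,2,3} = 0
G(21) = mex{0,3,2,2} = 1
G(22) = mex{0,0,3,2} = 1
G(23) = mex{1,0,0,3} = 2
G(24) = mex{1,1,0,0} = 2
G(25) = mex{2,1,1,0} = 3
G(26) = mex{2,0,1,1} = 3
G(27) = mex{3,0,0,1} = 2
G(28) = mex{3,1,0,0} = 2
G(29) = mex{2,1,1,0} = 3
G(30) = mex{2,2,1,1} = 0
G(31) = mex{3,2,2,1} = 0
G(n+15) = G(n) holds for n = 0,…,8 (a full window of length max(S) = 9), so the sequence is purely periodic with period 15.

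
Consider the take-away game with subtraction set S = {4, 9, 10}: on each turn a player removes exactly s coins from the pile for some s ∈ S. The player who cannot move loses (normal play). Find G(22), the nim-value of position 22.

0

n :  0  1  2  3  4  5  6  7  8  9 10 11 12 13 14 15 16 17 18 19 20 21 22
G :  0  0  0  0  1  1  1  1  0  2  2  2  1  3  0  0  0  2  1  1  1  0  0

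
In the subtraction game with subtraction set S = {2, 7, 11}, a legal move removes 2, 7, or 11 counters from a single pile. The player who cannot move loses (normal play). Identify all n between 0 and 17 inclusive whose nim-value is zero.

0, 1, 4, 5, 9, 10, 13, 14

n :  0  1  2  3  4  5  6  7  8  9 10 11 12 13 14 15 16 17
G :  0  0  1  1  0  0  1  1  2  0  0  1  1  0  0  1  1  2
P-positions are exactly the n with G(n) = 0.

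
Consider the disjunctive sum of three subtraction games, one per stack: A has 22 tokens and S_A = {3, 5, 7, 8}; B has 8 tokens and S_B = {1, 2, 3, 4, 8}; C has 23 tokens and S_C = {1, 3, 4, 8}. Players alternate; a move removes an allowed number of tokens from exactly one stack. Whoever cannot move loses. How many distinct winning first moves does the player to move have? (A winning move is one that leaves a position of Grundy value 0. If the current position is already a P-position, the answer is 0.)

Stack A, S = {3, 5, 7, 8}:
G(0) = 0
G(1) = mex{} = 0
G(2) = mex{} = 0
G(3) = mex{0} = 1
G(4) = mex{0} = 1
G(5) = mex{0,0} = 1
G(6) = mex{1,0} = 2
G(7) = mex{1,0,0} = 2
G(8) = mex{1,1,0,0} = 2
G(9) = mex{2,1,0,0} = 3
G(10) = mex{2,1,1,0} = 3
G(11) = mex{2,2,1,1} = 0
G(12) = mex{3,2,1,1} = 0
G(13) = mex{3,2,2,1} = 0
G(14) = mex{0,3,2,2} = 1
G(15) = mex{0,3,2,2} = 1
G(16) = mex{0,0,3,2} = 1
G(17) = mex{1,0,3,3} = 2
G(18) = mex{1,0,0,3} = 2
G(19) = mex{1,1,0,0} = 2
G(20) = mex{2,1,0,0} = 3
G(21) = mex{2,1,1,0} = 3
G(22) = mex{2,2,1,1} = 0
G_A(22) = 0.
Stack B, S = {1, 2, 3, 4, 8}:
G(0) = 0
G(1) = mex{0} = 1
G(2) = mex{1,0} = 2
G(3) = mex{2,1,0} = 3
G(4) = mex{3,2,1,0} = 4
G(5) = mex{4,3,2,1} = 0
G(6) = mex{0,4,3,2} = 1
G(7) = mex{1,0,4,3} = 2
G(8) = mex{2,1,0,4,0} = 3
G_B(8) = 3.
Stack C, S = {1, 3, 4, 8}:
n :  0  1  2  3  4  5  6  7  8  9 10 11 12 13 14 15 16 17 18 19 20 21 22 23
G :  0  1  0  1  2  3  2  0  1  0  1  2  3  2  0  1  0  1  2  3  2  0  1  0
G_C(23) = 0.
Combined Grundy value = 0 ⊕ 3 ⊕ 0 = 3.
A winning move leaves total XOR = 0, i.e. changes one component's Grundy value g to g ⊕ X where X is the current total.
Stack A: need g' = 0⊕3 = 3. Options: 22−3→G=2, 22−5→G=2, 22−7→G=1, 22−8→G=1. Hits: 0.
Stack B: need g' = 3⊕3 = 0. Options: 8−1→G=2, 8−2→G=1, 8−3→G=0, 8−4→G=4, 8−8→G=0. Hits: 2.
Stack C: need g' = 0⊕3 = 3. Options: 23−1→G=1, 23−3→G=2, 23−4→G=3, 23−8→G=1. Hits: 1.

3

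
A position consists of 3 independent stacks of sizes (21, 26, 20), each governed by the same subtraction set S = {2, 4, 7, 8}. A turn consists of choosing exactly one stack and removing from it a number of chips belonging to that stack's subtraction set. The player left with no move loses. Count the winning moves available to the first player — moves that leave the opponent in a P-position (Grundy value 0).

All stacks use S = {2, 4, 7, 8}:
n :  0  1  2  3  4  5  6  7  8  9 10 11 12 13 14 15 16 17 18 19 20 21 22 23 24 25 26
G :  0  0  1  1  2  2  0  3  1  4  2  0  0  1  1  2  2  0  3  1  4  2  0  0  1  1  2
Stack A: G(21) = 2.
Stack B: G(26) = 2.
Stack C: G(20) = 4.
Combined Grundy value = 2 ⊕ 2 ⊕ 4 = 4.
A winning move leaves total XOR = 0, i.e. changes one component's Grundy value g to g ⊕ X where X is the current total.
Stack A: need g' = 2⊕4 = 6. Options: 21−2→G=1, 21−4→G=0, 21−7→G=1, 21−8→G=1. Hits: 0.
Stack B: need g' = 2⊕4 = 6. Options: 26−2→G=1, 26−4→G=0, 26−7→G=1, 26−8→G=3. Hits: 0.
Stack C: need g' = 4⊕4 = 0. Options: 20−2→G=3, 20−4→G=2, 20−7→G=1, 20−8→G=0. Hits: 1.

1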